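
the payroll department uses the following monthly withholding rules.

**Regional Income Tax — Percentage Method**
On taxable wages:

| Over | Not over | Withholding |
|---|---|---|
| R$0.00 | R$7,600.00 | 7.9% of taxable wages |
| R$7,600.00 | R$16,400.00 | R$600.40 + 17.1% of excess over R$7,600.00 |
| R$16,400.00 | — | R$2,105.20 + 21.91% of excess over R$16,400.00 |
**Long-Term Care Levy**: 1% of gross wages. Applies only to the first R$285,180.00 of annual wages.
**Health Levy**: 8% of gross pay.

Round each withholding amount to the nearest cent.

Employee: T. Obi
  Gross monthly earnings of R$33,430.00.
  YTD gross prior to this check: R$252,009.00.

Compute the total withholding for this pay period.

R$8,842.58

Regional Income Tax: taxable = R$33,430.00
  R$2,105.20 + 21.91% × (R$33,430.00 − R$16,400.00) = R$2,105.20 + 21.91% × R$17,030.00 = R$5,836.47
Long-Term Care Levy: cap R$285,180.00 − YTD R$252,009.00 = R$33,171.00 subject; 1% × R$33,171.00 = R$331.71
Health Levy: 8% × R$33,430.00 = R$2,674.40
Total: R$5,836.47 + R$331.71 + R$2,674.40 = R$8,842.58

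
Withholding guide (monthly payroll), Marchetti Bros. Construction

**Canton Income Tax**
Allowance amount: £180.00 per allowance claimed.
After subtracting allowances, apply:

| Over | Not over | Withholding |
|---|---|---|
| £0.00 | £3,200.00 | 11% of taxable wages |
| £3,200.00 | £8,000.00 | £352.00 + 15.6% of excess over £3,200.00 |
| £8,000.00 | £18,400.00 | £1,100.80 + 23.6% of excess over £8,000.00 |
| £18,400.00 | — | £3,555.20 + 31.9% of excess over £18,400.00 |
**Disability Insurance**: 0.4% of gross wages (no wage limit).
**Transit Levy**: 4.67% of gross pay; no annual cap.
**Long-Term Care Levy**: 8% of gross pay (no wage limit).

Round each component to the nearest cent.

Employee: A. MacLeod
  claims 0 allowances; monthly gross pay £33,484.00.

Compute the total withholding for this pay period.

£12,743.36

Canton Income Tax: taxable = £33,484.00
  £3,555.20 + 31.9% × (£33,484.00 − £18,400.00) = £3,555.20 + 31.9% × £15,084.00 = £8,367.00
Disability Insurance: 0.4% × £33,484.00 = £133.94
Transit Levy: 4.67% × £33,484.00 = £1,563.70
Long-Term Care Levy: 8% × £33,484.00 = £2,678.72
Total: £8,367.00 + £133.94 + £1,563.70 + £2,678.72 = £12,743.36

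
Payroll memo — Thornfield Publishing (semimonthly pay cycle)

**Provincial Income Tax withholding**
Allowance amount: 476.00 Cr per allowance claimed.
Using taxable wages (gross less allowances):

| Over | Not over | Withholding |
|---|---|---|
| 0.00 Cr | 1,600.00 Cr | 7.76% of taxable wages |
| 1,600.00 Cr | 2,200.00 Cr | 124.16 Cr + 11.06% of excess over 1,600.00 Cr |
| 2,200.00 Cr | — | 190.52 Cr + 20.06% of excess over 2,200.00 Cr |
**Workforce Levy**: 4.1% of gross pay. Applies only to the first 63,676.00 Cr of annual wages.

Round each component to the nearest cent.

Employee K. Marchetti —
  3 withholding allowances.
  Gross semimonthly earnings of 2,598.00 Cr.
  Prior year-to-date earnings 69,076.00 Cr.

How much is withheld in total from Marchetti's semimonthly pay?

90.79 Cr

Provincial Income Tax: taxable = 2,598.00 Cr − 3×476.00 Cr = 1,170.00 Cr
  7.76% × 1,170.00 Cr = 90.79 Cr
Workforce Levy: YTD 69,076.00 Cr ≥ cap 63,676.00 Cr → 0.00 Cr
Total: 90.79 Cr + 0.00 Cr = 90.79 Cr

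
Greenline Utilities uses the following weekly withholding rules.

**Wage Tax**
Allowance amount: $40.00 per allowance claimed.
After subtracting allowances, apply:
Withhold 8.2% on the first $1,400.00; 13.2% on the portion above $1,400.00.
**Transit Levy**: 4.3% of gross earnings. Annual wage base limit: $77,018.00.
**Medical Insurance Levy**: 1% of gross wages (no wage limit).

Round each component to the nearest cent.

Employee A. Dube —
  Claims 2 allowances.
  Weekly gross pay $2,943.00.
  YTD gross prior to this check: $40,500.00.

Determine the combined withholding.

$463.90

Wage Tax: taxable = $2,943.00 − 2×$40.00 = $2,863.00
  $114.80 + 13.2% × ($2,863.00 − $1,400.00) = $114.80 + 13.2% × $1,463.00 = $307.92
Transit Levy: 4.3% × $2,943.00 = $126.55
Medical Insurance Levy: 1% × $2,943.00 = $29.43
Total: $307.92 + $126.55 + $29.43 = $463.90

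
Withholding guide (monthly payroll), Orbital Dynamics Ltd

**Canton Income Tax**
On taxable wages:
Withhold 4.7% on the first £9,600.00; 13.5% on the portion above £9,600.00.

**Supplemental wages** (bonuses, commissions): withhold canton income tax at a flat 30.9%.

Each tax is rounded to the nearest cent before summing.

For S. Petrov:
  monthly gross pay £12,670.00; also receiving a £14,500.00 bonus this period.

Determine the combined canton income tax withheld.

£5,346.15

Canton Income Tax: taxable = £12,670.00
  £451.20 + 13.5% × (£12,670.00 − £9,600.00) = £451.20 + 13.5% × £3,070.00 = £865.65
Supplemental (30.9% flat on bonus): 30.9% × £14,500.00 = £4,480.50
Total canton income tax: £865.65 + £4,480.50 = £5,346.15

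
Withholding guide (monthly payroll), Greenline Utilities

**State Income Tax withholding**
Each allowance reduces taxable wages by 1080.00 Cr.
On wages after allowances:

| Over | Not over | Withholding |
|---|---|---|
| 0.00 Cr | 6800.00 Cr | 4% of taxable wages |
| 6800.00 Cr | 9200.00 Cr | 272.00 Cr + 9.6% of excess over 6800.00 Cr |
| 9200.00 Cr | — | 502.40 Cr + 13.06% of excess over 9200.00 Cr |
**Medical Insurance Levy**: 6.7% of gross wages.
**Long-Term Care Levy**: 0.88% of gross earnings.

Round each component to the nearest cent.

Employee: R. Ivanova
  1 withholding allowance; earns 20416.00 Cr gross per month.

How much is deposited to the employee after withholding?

17042.31 Cr

State Income Tax: taxable = 20416.00 Cr − 1×1080.00 Cr = 19336.00 Cr
  502.40 Cr + 13.06% × (19336.00 Cr − 9200.00 Cr) = 502.40 Cr + 13.06% × 10136.00 Cr = 1826.16 Cr
Medical Insurance Levy: 6.7% × 20416.00 Cr = 1367.87 Cr
Long-Term Care Levy: 0.88% × 20416.00 Cr = 179.66 Cr
Total withheld: 1826.16 Cr + 1367.87 Cr + 179.66 Cr = 3373.69 Cr
Net pay: 20416.00 Cr − 3373.69 Cr = 17042.31 Cr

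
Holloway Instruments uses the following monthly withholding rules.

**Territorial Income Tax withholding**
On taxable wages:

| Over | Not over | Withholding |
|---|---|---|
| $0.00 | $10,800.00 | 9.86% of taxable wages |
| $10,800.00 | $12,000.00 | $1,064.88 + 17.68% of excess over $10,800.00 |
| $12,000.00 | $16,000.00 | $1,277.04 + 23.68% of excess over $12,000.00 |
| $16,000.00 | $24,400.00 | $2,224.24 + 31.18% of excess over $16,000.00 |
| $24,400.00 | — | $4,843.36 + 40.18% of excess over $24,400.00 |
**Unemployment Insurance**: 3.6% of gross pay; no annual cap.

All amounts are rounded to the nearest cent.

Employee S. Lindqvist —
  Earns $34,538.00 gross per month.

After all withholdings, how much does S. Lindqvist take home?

Territorial Income Tax: taxable = $34,538.00
  $4,843.36 + 40.18% × ($34,538.00 − $24,400.00) = $4,843.36 + 40.18% × $10,138.00 = $8,916.81
Unemployment Insurance: 3.6% × $34,538.00 = $1,243.37
Total withheld: $8,916.81 + $1,243.37 = $10,160.18
Net pay: $34,538.00 − $10,160.18 = $24,377.82

$24,377.82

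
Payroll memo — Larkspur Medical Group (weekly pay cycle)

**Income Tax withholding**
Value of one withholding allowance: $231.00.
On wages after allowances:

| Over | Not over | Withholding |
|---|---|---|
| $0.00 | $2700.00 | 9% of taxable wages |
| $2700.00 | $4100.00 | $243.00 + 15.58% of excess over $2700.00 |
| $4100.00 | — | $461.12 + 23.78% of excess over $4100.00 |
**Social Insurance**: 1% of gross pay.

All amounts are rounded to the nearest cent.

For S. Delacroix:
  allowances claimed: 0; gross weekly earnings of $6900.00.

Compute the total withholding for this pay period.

$1195.96

Income Tax: taxable = $6900.00
  $461.12 + 23.78% × ($6900.00 − $4100.00) = $461.12 + 23.78% × $2800.00 = $1126.96
Social Insurance: 1% × $6900.00 = $69.00
Total: $1126.96 + $69.00 = $1195.96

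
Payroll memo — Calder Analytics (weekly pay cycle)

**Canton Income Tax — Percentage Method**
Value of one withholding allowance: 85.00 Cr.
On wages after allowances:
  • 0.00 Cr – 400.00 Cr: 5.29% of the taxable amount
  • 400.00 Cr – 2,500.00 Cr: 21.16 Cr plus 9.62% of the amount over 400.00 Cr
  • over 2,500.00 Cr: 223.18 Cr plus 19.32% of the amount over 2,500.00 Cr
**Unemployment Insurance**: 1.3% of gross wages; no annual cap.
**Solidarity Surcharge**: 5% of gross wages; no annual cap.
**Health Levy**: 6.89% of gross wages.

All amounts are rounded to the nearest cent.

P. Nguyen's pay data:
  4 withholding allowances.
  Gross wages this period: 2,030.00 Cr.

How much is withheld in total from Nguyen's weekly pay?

Canton Income Tax: taxable = 2,030.00 Cr − 4×85.00 Cr = 1,690.00 Cr
  21.16 Cr + 9.62% × (1,690.00 Cr − 400.00 Cr) = 21.16 Cr + 9.62% × 1,290.00 Cr = 145.26 Cr
Unemployment Insurance: 1.3% × 2,030.00 Cr = 26.39 Cr
Solidarity Surcharge: 5% × 2,030.00 Cr = 101.50 Cr
Health Levy: 6.89% × 2,030.00 Cr = 139.87 Cr
Total: 145.26 Cr + 26.39 Cr + 101.50 Cr + 139.87 Cr = 413.02 Cr

413.02 Cr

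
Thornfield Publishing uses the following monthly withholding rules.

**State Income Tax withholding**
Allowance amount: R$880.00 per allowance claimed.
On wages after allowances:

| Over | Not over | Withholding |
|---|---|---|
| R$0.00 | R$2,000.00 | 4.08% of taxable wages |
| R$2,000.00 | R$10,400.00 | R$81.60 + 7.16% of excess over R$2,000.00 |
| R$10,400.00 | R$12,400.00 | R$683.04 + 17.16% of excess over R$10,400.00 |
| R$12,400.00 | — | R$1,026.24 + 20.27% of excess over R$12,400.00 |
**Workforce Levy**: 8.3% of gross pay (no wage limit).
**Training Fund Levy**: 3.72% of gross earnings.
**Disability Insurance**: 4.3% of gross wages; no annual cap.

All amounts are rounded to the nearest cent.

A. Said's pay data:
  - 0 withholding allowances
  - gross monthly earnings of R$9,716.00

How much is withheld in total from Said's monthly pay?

State Income Tax: taxable = R$9,716.00
  R$81.60 + 7.16% × (R$9,716.00 − R$2,000.00) = R$81.60 + 7.16% × R$7,716.00 = R$634.07
Workforce Levy: 8.3% × R$9,716.00 = R$806.43
Training Fund Levy: 3.72% × R$9,716.00 = R$361.44
Disability Insurance: 4.3% × R$9,716.00 = R$417.79
Total: R$634.07 + R$806.43 + R$361.44 + R$417.79 = R$2,219.73

R$2,219.73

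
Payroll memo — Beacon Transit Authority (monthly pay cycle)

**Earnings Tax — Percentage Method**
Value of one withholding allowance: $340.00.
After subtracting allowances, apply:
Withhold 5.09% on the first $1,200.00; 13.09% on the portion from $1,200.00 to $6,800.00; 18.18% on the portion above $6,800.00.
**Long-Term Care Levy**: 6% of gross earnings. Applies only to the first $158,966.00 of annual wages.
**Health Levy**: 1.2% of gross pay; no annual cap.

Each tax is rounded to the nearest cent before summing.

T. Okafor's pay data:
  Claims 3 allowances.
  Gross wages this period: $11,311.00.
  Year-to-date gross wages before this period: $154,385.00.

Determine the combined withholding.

Earnings Tax: taxable = $11,311.00 − 3×$340.00 = $10,291.00
  $794.12 + 18.18% × ($10,291.00 − $6,800.00) = $794.12 + 18.18% × $3,491.00 = $1,428.78
Long-Term Care Levy: cap $158,966.00 − YTD $154,385.00 = $4,581.00 subject; 6% × $4,581.00 = $274.86
Health Levy: 1.2% × $11,311.00 = $135.73
Total: $1,428.78 + $274.86 + $135.73 = $1,839.37

$1,839.37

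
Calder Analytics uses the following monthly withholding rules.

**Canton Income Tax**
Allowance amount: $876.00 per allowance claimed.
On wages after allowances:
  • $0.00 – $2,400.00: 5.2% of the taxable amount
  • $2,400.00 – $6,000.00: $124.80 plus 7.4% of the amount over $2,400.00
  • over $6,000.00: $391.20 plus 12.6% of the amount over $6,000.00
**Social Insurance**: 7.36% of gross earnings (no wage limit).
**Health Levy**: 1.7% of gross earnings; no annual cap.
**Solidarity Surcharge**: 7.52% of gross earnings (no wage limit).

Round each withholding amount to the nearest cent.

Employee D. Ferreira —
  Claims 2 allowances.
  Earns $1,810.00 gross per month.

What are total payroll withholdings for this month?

$303.12

Canton Income Tax: taxable = $1,810.00 − 2×$876.00 = $58.00
  5.2% × $58.00 = $3.02
Social Insurance: 7.36% × $1,810.00 = $133.22
Health Levy: 1.7% × $1,810.00 = $30.77
Solidarity Surcharge: 7.52% × $1,810.00 = $136.11
Total: $3.02 + $133.22 + $30.77 + $136.11 = $303.12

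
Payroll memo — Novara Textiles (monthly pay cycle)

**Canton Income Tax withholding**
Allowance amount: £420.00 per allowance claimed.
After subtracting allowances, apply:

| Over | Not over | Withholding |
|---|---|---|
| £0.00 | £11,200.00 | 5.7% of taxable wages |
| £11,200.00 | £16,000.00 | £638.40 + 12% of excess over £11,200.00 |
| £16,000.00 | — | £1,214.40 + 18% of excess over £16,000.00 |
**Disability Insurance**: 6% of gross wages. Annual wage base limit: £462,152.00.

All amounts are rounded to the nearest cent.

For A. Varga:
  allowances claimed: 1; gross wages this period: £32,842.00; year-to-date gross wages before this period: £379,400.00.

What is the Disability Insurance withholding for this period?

£1,970.52

Disability Insurance: 6% × £32,842.00 = £1,970.52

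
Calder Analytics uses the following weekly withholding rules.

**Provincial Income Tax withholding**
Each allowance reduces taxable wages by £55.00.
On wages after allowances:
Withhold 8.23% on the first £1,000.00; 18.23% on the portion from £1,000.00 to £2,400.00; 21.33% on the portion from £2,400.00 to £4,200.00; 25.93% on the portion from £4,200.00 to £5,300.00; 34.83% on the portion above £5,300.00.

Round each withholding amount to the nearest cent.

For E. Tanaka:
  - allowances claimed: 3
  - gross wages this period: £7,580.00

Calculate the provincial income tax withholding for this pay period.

Provincial Income Tax: taxable = £7,580.00 − 3×£55.00 = £7,415.00
  £1,006.69 + 34.83% × (£7,415.00 − £5,300.00) = £1,006.69 + 34.83% × £2,115.00 = £1,743.34

£1,743.34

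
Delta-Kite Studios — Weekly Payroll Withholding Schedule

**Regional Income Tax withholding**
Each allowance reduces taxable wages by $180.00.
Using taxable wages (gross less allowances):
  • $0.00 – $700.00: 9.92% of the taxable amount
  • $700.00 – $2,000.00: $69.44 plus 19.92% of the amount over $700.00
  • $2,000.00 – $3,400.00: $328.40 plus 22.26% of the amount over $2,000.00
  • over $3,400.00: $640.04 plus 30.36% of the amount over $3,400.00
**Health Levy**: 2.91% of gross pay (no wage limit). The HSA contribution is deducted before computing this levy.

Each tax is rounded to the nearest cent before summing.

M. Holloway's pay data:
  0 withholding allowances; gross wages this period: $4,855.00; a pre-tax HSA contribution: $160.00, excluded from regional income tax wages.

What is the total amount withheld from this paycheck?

Regional Income Tax: taxable = $4,855.00 − $160.00 = $4,695.00
  $640.04 + 30.36% × ($4,695.00 − $3,400.00) = $640.04 + 30.36% × $1,295.00 = $1,033.20
Health Levy: 2.91% × $4,695.00 = $136.62
Total: $1,033.20 + $136.62 = $1,169.82

$1,169.82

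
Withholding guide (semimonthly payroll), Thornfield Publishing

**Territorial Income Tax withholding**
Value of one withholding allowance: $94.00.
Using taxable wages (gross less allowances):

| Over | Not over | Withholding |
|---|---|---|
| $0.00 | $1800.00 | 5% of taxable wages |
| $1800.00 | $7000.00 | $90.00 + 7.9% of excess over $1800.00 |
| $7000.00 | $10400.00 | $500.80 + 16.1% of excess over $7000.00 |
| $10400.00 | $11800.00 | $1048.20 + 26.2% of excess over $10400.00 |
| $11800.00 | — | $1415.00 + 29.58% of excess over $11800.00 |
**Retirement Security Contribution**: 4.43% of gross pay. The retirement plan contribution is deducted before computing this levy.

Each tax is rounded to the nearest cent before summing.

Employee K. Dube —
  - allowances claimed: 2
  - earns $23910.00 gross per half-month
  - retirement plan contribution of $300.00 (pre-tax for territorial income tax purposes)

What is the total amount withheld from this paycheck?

$5898.71

Territorial Income Tax: taxable = $23910.00 − $300.00 − 2×$94.00 = $23422.00
  $1415.00 + 29.58% × ($23422.00 − $11800.00) = $1415.00 + 29.58% × $11622.00 = $4852.79
Retirement Security Contribution: 4.43% × $23610.00 = $1045.92
Total: $4852.79 + $1045.92 = $5898.71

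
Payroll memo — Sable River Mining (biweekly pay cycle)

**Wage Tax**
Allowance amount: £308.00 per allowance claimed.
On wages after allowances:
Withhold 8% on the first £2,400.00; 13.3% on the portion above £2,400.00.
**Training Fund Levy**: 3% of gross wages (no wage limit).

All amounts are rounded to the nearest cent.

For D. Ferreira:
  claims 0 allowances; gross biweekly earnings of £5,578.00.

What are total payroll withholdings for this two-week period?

£782.01

Wage Tax: taxable = £5,578.00
  £192.00 + 13.3% × (£5,578.00 − £2,400.00) = £192.00 + 13.3% × £3,178.00 = £614.67
Training Fund Levy: 3% × £5,578.00 = £167.34
Total: £614.67 + £167.34 = £782.01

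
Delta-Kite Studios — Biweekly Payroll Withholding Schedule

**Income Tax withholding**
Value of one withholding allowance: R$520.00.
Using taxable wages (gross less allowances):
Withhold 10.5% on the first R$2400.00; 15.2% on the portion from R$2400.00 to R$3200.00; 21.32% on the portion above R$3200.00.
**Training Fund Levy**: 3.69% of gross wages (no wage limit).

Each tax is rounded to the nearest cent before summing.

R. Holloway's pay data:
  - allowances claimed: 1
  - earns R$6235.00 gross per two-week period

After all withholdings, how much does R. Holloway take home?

Income Tax: taxable = R$6235.00 − 1×R$520.00 = R$5715.00
  R$373.60 + 21.32% × (R$5715.00 − R$3200.00) = R$373.60 + 21.32% × R$2515.00 = R$909.80
Training Fund Levy: 3.69% × R$6235.00 = R$230.07
Total withheld: R$909.80 + R$230.07 = R$1139.87
Net pay: R$6235.00 − R$1139.87 = R$5095.13

R$5095.13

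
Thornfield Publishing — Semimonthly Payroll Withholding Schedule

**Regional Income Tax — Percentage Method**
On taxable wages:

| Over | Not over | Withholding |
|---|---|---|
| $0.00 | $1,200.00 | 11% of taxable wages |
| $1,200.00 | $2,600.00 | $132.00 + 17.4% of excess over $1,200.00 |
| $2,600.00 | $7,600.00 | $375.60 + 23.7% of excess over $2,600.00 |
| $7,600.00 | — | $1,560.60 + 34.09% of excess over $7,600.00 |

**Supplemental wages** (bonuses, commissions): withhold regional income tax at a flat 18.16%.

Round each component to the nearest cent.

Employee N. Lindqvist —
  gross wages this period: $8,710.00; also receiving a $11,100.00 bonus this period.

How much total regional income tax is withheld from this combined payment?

Regional Income Tax: taxable = $8,710.00
  $1,560.60 + 34.09% × ($8,710.00 − $7,600.00) = $1,560.60 + 34.09% × $1,110.00 = $1,939.00
Supplemental (18.16% flat on bonus): 18.16% × $11,100.00 = $2,015.76
Total regional income tax: $1,939.00 + $2,015.76 = $3,954.76

$3,954.76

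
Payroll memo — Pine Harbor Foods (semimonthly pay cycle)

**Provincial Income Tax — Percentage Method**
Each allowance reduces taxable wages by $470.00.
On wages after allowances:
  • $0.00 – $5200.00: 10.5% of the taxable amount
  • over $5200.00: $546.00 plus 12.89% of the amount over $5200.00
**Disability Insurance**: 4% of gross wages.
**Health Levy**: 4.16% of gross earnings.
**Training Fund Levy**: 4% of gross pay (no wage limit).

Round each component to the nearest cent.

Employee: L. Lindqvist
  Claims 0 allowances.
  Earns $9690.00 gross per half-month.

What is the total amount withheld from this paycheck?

$2303.06

Provincial Income Tax: taxable = $9690.00
  $546.00 + 12.89% × ($9690.00 − $5200.00) = $546.00 + 12.89% × $4490.00 = $1124.76
Disability Insurance: 4% × $9690.00 = $387.60
Health Levy: 4.16% × $9690.00 = $403.10
Training Fund Levy: 4% × $9690.00 = $387.60
Total: $1124.76 + $387.60 + $403.10 + $387.60 = $2303.06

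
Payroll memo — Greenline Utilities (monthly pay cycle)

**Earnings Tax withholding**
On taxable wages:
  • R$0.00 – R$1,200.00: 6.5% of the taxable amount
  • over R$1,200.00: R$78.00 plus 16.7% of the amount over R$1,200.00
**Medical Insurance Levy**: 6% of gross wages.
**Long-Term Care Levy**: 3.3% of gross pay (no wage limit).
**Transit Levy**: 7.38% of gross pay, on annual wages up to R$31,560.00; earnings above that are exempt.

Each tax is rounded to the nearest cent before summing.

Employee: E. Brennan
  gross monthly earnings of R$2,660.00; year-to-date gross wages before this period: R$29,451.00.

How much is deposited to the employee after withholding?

R$1,935.16

Earnings Tax: taxable = R$2,660.00
  R$78.00 + 16.7% × (R$2,660.00 − R$1,200.00) = R$78.00 + 16.7% × R$1,460.00 = R$321.82
Medical Insurance Levy: 6% × R$2,660.00 = R$159.60
Long-Term Care Levy: 3.3% × R$2,660.00 = R$87.78
Transit Levy: cap R$31,560.00 − YTD R$29,451.00 = R$2,109.00 subject; 7.38% × R$2,109.00 = R$155.64
Total withheld: R$321.82 + R$159.60 + R$87.78 + R$155.64 = R$724.84
Net pay: R$2,660.00 − R$724.84 = R$1,935.16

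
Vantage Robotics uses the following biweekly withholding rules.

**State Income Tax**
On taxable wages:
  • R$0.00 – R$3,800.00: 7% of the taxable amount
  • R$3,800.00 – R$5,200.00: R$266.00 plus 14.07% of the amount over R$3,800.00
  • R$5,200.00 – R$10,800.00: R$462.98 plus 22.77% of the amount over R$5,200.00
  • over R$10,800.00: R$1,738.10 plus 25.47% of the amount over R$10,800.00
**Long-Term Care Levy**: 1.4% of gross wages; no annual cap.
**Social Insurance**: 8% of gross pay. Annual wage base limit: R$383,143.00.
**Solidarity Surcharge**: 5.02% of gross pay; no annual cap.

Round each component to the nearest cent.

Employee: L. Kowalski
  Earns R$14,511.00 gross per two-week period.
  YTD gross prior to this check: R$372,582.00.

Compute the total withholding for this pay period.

State Income Tax: taxable = R$14,511.00
  R$1,738.10 + 25.47% × (R$14,511.00 − R$10,800.00) = R$1,738.10 + 25.47% × R$3,711.00 = R$2,683.29
Long-Term Care Levy: 1.4% × R$14,511.00 = R$203.15
Social Insurance: cap R$383,143.00 − YTD R$372,582.00 = R$10,561.00 subject; 8% × R$10,561.00 = R$844.88
Solidarity Surcharge: 5.02% × R$14,511.00 = R$728.45
Total: R$2,683.29 + R$203.15 + R$844.88 + R$728.45 = R$4,459.77

R$4,459.77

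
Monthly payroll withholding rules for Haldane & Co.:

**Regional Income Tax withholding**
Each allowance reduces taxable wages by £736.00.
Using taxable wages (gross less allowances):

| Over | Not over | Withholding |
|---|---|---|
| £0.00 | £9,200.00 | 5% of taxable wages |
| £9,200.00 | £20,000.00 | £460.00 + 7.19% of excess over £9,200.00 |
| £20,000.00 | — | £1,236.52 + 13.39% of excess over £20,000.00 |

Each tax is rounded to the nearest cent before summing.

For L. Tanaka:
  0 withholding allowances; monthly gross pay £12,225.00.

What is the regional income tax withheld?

£677.50

Regional Income Tax: taxable = £12,225.00
  £460.00 + 7.19% × (£12,225.00 − £9,200.00) = £460.00 + 7.19% × £3,025.00 = £677.50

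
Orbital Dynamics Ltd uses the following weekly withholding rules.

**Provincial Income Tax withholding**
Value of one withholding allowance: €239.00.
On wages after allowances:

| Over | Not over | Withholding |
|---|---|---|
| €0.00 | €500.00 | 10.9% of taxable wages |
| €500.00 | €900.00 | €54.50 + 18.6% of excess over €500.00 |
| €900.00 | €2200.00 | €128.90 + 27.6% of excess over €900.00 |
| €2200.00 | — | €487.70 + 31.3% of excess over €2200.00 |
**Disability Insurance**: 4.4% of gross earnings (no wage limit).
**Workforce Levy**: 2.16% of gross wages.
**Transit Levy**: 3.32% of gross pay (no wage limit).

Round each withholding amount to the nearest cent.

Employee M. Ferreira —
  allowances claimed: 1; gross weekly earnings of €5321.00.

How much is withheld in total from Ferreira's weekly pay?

Provincial Income Tax: taxable = €5321.00 − 1×€239.00 = €5082.00
  €487.70 + 31.3% × (€5082.00 − €2200.00) = €487.70 + 31.3% × €2882.00 = €1389.77
Disability Insurance: 4.4% × €5321.00 = €234.12
Workforce Levy: 2.16% × €5321.00 = €114.93
Transit Levy: 3.32% × €5321.00 = €176.66
Total: €1389.77 + €234.12 + €114.93 + €176.66 = €1915.48

€1915.48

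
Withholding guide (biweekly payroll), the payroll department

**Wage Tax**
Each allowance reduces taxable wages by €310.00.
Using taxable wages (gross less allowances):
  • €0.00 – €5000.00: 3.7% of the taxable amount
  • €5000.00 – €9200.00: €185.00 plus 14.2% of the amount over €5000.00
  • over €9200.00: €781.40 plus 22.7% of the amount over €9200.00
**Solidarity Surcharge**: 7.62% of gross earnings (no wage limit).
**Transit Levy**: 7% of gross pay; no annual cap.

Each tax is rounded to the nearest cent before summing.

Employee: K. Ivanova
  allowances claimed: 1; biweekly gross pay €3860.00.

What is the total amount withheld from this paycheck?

€695.68

Wage Tax: taxable = €3860.00 − 1×€310.00 = €3550.00
  3.7% × €3550.00 = €131.35
Solidarity Surcharge: 7.62% × €3860.00 = €294.13
Transit Levy: 7% × €3860.00 = €270.20
Total: €131.35 + €294.13 + €270.20 = €695.68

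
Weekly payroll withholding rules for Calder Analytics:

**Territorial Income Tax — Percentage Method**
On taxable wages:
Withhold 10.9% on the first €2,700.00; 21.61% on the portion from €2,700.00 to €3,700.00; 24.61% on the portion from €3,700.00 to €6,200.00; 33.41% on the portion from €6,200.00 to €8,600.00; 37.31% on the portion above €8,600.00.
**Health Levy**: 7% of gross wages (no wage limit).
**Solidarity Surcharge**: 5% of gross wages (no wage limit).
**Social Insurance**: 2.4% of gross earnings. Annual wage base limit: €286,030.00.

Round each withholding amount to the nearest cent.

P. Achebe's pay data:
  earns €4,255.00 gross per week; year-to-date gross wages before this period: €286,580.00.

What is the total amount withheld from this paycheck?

Territorial Income Tax: taxable = €4,255.00
  €510.40 + 24.61% × (€4,255.00 − €3,700.00) = €510.40 + 24.61% × €555.00 = €646.99
Health Levy: 7% × €4,255.00 = €297.85
Solidarity Surcharge: 5% × €4,255.00 = €212.75
Social Insurance: YTD €286,580.00 ≥ cap €286,030.00 → €0.00
Total: €646.99 + €297.85 + €212.75 + €0.00 = €1,157.59

€1,157.59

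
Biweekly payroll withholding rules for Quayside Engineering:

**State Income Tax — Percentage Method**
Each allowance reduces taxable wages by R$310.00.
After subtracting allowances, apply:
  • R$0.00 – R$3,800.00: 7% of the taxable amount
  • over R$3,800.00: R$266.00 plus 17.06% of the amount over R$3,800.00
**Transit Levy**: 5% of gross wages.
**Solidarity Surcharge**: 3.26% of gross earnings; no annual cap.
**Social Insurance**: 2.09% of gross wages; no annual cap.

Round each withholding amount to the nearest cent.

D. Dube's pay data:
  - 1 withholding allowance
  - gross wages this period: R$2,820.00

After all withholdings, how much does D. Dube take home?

State Income Tax: taxable = R$2,820.00 − 1×R$310.00 = R$2,510.00
  7% × R$2,510.00 = R$175.70
Transit Levy: 5% × R$2,820.00 = R$141.00
Solidarity Surcharge: 3.26% × R$2,820.00 = R$91.93
Social Insurance: 2.09% × R$2,820.00 = R$58.94
Total withheld: R$175.70 + R$141.00 + R$91.93 + R$58.94 = R$467.57
Net pay: R$2,820.00 − R$467.57 = R$2,352.43

R$2,352.43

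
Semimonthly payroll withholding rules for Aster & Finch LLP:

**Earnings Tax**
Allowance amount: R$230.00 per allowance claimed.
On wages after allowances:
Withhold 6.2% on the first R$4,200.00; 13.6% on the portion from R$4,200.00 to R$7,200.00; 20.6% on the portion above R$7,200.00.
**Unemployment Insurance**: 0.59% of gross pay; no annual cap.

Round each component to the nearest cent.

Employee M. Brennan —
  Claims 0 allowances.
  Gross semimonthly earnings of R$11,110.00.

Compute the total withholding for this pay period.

Earnings Tax: taxable = R$11,110.00
  R$668.40 + 20.6% × (R$11,110.00 − R$7,200.00) = R$668.40 + 20.6% × R$3,910.00 = R$1,473.86
Unemployment Insurance: 0.59% × R$11,110.00 = R$65.55
Total: R$1,473.86 + R$65.55 = R$1,539.41

R$1,539.41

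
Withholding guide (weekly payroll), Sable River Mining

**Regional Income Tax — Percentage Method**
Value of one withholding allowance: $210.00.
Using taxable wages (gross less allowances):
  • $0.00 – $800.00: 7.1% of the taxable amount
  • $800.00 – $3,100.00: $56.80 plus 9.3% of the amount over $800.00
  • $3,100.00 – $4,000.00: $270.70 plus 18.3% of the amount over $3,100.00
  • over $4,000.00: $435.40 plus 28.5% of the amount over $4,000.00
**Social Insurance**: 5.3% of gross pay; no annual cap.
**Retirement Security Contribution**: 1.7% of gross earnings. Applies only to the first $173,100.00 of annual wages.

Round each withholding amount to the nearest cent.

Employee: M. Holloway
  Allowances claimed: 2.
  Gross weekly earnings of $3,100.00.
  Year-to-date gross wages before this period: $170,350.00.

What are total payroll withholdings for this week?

$442.69

Regional Income Tax: taxable = $3,100.00 − 2×$210.00 = $2,680.00
  $56.80 + 9.3% × ($2,680.00 − $800.00) = $56.80 + 9.3% × $1,880.00 = $231.64
Social Insurance: 5.3% × $3,100.00 = $164.30
Retirement Security Contribution: cap $173,100.00 − YTD $170,350.00 = $2,750.00 subject; 1.7% × $2,750.00 = $46.75
Total: $231.64 + $164.30 + $46.75 = $442.69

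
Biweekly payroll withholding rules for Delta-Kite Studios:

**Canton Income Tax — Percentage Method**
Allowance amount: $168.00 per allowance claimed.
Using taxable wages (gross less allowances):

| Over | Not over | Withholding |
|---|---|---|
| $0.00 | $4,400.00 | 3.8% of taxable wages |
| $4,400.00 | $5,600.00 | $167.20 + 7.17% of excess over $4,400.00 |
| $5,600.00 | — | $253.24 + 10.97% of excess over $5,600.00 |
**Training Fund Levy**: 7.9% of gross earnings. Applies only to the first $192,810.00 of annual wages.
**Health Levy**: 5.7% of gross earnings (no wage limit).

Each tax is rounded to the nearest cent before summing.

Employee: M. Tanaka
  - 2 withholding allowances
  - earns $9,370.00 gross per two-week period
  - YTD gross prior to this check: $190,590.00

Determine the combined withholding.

$1,339.42

Canton Income Tax: taxable = $9,370.00 − 2×$168.00 = $9,034.00
  $253.24 + 10.97% × ($9,034.00 − $5,600.00) = $253.24 + 10.97% × $3,434.00 = $629.95
Training Fund Levy: cap $192,810.00 − YTD $190,590.00 = $2,220.00 subject; 7.9% × $2,220.00 = $175.38
Health Levy: 5.7% × $9,370.00 = $534.09
Total: $629.95 + $175.38 + $534.09 = $1,339.42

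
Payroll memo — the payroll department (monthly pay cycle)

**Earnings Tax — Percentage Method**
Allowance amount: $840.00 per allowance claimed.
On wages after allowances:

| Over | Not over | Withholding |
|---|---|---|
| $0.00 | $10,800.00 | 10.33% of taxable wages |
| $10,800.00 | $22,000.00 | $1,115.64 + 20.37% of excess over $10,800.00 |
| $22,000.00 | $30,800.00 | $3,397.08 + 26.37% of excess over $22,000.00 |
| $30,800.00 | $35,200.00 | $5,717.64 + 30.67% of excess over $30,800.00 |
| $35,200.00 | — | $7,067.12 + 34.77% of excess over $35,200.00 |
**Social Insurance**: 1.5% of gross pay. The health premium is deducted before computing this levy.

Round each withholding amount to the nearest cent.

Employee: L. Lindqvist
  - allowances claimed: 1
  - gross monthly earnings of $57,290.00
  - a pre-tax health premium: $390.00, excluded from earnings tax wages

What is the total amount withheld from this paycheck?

$15,173.64

Earnings Tax: taxable = $57,290.00 − $390.00 − 1×$840.00 = $56,060.00
  $7,067.12 + 34.77% × ($56,060.00 − $35,200.00) = $7,067.12 + 34.77% × $20,860.00 = $14,320.14
Social Insurance: 1.5% × $56,900.00 = $853.50
Total: $14,320.14 + $853.50 = $15,173.64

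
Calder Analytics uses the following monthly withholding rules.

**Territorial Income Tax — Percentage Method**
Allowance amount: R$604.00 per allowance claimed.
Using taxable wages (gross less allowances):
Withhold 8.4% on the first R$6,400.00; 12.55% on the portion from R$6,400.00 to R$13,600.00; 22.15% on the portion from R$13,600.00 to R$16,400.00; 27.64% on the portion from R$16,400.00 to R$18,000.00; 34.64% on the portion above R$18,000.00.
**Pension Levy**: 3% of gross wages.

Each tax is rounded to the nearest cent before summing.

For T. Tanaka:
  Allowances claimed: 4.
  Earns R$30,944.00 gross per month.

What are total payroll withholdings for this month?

R$7,078.86

Territorial Income Tax: taxable = R$30,944.00 − 4×R$604.00 = R$28,528.00
  R$2,503.64 + 34.64% × (R$28,528.00 − R$18,000.00) = R$2,503.64 + 34.64% × R$10,528.00 = R$6,150.54
Pension Levy: 3% × R$30,944.00 = R$928.32
Total: R$6,150.54 + R$928.32 = R$7,078.86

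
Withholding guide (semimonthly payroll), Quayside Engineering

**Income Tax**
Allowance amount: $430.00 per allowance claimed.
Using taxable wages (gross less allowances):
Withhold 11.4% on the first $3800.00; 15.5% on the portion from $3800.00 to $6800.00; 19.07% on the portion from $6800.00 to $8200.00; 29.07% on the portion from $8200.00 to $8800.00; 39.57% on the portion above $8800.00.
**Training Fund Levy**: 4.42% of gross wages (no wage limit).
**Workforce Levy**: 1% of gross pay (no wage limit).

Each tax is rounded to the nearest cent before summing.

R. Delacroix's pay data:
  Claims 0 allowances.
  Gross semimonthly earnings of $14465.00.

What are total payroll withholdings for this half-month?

$4365.24

Income Tax: taxable = $14465.00
  $1339.60 + 39.57% × ($14465.00 − $8800.00) = $1339.60 + 39.57% × $5665.00 = $3581.24
Training Fund Levy: 4.42% × $14465.00 = $639.35
Workforce Levy: 1% × $14465.00 = $144.65
Total: $3581.24 + $639.35 + $144.65 = $4365.24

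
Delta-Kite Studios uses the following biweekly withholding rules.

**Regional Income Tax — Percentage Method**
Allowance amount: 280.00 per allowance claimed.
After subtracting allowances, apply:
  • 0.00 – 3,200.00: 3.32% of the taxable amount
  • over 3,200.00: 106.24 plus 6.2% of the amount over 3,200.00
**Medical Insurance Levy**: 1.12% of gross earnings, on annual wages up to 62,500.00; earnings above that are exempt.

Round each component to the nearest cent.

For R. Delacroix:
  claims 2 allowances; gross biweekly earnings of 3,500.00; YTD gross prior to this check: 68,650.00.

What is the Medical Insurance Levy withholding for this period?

Medical Insurance Levy: YTD 68,650.00 ≥ cap 62,500.00 → 0.00

0.00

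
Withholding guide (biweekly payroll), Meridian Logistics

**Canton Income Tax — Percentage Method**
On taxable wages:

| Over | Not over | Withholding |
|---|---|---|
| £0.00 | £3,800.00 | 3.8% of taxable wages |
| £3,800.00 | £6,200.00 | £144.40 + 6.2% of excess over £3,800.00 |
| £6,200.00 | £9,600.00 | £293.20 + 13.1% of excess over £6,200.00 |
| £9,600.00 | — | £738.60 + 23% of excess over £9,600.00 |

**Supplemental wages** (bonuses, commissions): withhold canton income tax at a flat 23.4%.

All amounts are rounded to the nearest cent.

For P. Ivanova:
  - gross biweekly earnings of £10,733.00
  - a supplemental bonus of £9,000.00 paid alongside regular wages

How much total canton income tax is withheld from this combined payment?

Canton Income Tax: taxable = £10,733.00
  £738.60 + 23% × (£10,733.00 − £9,600.00) = £738.60 + 23% × £1,133.00 = £999.19
Supplemental (23.4% flat on bonus): 23.4% × £9,000.00 = £2,106.00
Total canton income tax: £999.19 + £2,106.00 = £3,105.19

£3,105.19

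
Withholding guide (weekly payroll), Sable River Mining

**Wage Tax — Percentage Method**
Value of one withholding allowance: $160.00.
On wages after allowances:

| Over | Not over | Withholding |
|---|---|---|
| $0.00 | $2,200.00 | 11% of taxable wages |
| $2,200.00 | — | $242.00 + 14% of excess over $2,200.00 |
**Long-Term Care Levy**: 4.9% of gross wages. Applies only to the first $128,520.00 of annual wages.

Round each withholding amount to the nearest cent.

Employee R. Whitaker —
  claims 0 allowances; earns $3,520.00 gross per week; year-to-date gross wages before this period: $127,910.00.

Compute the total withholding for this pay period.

Wage Tax: taxable = $3,520.00
  $242.00 + 14% × ($3,520.00 − $2,200.00) = $242.00 + 14% × $1,320.00 = $426.80
Long-Term Care Levy: cap $128,520.00 − YTD $127,910.00 = $610.00 subject; 4.9% × $610.00 = $29.89
Total: $426.80 + $29.89 = $456.69

$456.69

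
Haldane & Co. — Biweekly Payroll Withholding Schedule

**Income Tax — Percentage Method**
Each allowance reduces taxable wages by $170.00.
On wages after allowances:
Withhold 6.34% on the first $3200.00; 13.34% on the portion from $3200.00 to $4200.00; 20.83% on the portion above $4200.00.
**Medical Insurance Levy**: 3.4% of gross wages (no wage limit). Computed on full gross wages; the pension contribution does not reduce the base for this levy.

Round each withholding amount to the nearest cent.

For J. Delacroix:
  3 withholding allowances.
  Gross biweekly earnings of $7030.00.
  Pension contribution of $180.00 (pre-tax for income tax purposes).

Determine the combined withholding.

Income Tax: taxable = $7030.00 − $180.00 − 3×$170.00 = $6340.00
  $336.28 + 20.83% × ($6340.00 − $4200.00) = $336.28 + 20.83% × $2140.00 = $782.04
Medical Insurance Levy: 3.4% × $7030.00 = $239.02
Total: $782.04 + $239.02 = $1021.06

$1021.06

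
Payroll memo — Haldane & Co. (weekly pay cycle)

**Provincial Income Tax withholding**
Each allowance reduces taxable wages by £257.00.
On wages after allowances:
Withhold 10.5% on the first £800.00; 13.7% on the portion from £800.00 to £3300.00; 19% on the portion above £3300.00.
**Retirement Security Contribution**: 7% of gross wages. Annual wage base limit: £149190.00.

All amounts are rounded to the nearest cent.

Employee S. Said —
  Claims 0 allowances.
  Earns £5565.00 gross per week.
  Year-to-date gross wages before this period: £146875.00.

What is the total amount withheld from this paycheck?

Provincial Income Tax: taxable = £5565.00
  £426.50 + 19% × (£5565.00 − £3300.00) = £426.50 + 19% × £2265.00 = £856.85
Retirement Security Contribution: cap £149190.00 − YTD £146875.00 = £2315.00 subject; 7% × £2315.00 = £162.05
Total: £856.85 + £162.05 = £1018.90

£1018.90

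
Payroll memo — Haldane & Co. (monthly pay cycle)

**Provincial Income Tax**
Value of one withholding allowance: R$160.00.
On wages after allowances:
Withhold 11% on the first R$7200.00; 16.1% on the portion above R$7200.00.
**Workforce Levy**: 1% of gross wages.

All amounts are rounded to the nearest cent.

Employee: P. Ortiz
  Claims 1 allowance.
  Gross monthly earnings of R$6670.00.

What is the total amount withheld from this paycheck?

R$782.80

Provincial Income Tax: taxable = R$6670.00 − 1×R$160.00 = R$6510.00
  11% × R$6510.00 = R$716.10
Workforce Levy: 1% × R$6670.00 = R$66.70
Total: R$716.10 + R$66.70 = R$782.80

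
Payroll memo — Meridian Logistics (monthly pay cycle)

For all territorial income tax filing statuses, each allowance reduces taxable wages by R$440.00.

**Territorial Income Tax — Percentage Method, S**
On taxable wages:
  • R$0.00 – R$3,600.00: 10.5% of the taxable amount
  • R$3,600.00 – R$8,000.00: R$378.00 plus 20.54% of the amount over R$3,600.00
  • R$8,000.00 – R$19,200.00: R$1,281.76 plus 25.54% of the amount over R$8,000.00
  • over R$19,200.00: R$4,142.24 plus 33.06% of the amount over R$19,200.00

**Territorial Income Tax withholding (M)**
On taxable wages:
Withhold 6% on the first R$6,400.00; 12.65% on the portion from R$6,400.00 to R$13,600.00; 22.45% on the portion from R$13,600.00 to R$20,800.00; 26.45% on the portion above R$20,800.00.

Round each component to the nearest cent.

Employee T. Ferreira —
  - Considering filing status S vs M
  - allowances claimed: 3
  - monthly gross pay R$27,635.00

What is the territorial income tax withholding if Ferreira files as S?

Territorial Income Tax (S): taxable = R$27,635.00 − 3×R$440.00 = R$26,315.00
  R$4,142.24 + 33.06% × (R$26,315.00 − R$19,200.00) = R$4,142.24 + 33.06% × R$7,115.00 = R$6,494.46

R$6,494.46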